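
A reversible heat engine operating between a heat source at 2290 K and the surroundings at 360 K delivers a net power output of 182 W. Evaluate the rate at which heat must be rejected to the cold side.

The Carnot efficiency is η = 1 − T_C/T_H = 1 − 360.00/2290.00 = 0.8428.
Since Q_C/Q_H = T_C/T_H and Q_H = W/η, Q_C = W·T_C/(T_H − T_C) = 182 × 360.00/1930.00 = 33.95 W.

Q̇_C ≈ 33.95 W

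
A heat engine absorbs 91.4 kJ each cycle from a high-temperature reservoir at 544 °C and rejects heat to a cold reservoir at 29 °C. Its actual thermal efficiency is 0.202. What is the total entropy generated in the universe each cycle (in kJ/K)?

T_H = 544 °C → 544 + 273.15 = 817.15 K.
T_C = 29 °C → 29 + 273.15 = 302.15 K.
W = η·Q_H = 0.202 × 91.4 = 18.46 kJ, so Q_C = Q_H − W = 72.94 kJ.
Entropy balance on the reservoirs: −Q_H/T_H = -0.1119 kJ/K, +Q_C/T_C = 0.2414 kJ/K.
ΔS_univ = −Q_H/T_H + Q_C/T_C = 0.130 kJ/K (> 0, since η = 0.202 < η_Carnot = 0.630).

ΔS_univ ≈ 0.130 kJ/K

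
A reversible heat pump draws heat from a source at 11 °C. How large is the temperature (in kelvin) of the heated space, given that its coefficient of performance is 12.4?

T_C = 11 °C → 11 + 273.15 = 284.15 K.
COP_HP = T_H/(T_H − T_C) ⇒ T_H = T_C·COP_HP/(COP_HP − 1) = 284.15 × 12.4/(12.4 − 1) = 309 K.

T_H ≈ 309 K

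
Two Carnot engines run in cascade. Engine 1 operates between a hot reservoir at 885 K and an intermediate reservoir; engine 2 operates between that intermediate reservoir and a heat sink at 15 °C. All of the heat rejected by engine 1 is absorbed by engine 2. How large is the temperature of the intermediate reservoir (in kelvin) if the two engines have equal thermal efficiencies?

T_m ≈ 505 K

T_C = 15 °C → 15 + 273.15 = 288.15 K.
Equal efficiencies require 1 − T_m/T_H = 1 − T_C/T_m, i.e. T_m/T_H = T_C/T_m, so T_m = √(T_H·T_C) = √(885.00 × 288.15) = 505 K.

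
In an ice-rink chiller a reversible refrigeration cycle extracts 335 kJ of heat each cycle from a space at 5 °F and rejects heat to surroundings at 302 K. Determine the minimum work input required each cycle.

T_C = 5 °F → (5 − 32) × 5/9 = -15.00 °C = 258.15 K.
The reversible coefficient of performance is COP_R = T_C/(T_H − T_C) = 258.15/43.85 = 5.8871.
W = Q_C/COP_R = 335/5.8871 = 56.90 kJ.

W_in ≈ 56.90 kJ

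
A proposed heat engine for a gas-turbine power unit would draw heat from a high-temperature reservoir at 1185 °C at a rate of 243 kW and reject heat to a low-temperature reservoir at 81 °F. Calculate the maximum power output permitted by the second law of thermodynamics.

T_H = 1185 °C → 1185 + 273.15 = 1458.15 K.
T_C = 81 °F → (81 − 32) × 5/9 = 27.22 °C = 300.37 K.
The upper bound on efficiency is η_max = 1 − T_C/T_H = 1 − 300.37/1458.15 = 0.7940.
W_max = η_max · Q_H = 0.7940 × 243 = 193 kW.

Ẇ_max ≈ 193 kW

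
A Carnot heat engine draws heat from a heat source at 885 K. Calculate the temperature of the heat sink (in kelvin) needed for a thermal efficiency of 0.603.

From η = 1 − T_C/T_H, T_C = T_H·(1 − η) = 885.00 × (1 − 0.603) = 351.3 K.

T_C ≈ 351.3 K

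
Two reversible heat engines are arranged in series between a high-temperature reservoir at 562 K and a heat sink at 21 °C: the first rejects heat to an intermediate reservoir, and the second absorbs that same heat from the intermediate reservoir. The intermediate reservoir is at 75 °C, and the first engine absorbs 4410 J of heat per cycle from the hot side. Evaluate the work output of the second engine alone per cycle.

W₂ ≈ 423.7 J

T_C = 21 °C → 21 + 273.15 = 294.15 K.
T_m = 75 °C → 75 + 273.15 = 348.15 K.
Heat entering the second stage: Q_m = Q_H·(T_m/T_H) = 4410 × 348.15/562.00 = 2732 J.
Second-stage efficiency η₂ = 1 − T_C/T_m = 1 − 294.15/348.15 = 0.1551, so W₂ = η₂·Q_m = 423.7 J.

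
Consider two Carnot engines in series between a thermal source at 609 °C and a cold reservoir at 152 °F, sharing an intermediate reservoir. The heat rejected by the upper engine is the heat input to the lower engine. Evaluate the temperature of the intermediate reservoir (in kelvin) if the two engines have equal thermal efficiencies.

T_H = 609 °C → 609 + 273.15 = 882.15 K.
T_C = 152 °F → (152 − 32) × 5/9 = 66.67 °C = 339.82 K.
Equal efficiencies require 1 − T_m/T_H = 1 − T_C/T_m, i.e. T_m/T_H = T_C/T_m, so T_m = √(T_H·T_C) = √(882.15 × 339.82) = 548 K.

T_m ≈ 548 K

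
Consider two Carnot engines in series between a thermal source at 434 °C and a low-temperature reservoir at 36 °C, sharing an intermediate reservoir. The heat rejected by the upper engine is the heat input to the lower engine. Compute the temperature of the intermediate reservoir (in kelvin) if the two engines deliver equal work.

T_H = 434 °C → 434 + 273.15 = 707.15 K.
T_C = 36 °C → 36 + 273.15 = 309.15 K.
For reversible stages Q_m = Q_H·(T_m/T_H). Setting W₁ = Q_H(1 − T_m/T_H) equal to W₂ = Q_m(1 − T_C/T_m) = Q_H·(T_m − T_C)/T_H gives T_H − T_m = T_m − T_C, so T_m = (T_H + T_C)/2 = (707.15 + 309.15)/2 = 508.1 K.

T_m ≈ 508.1 K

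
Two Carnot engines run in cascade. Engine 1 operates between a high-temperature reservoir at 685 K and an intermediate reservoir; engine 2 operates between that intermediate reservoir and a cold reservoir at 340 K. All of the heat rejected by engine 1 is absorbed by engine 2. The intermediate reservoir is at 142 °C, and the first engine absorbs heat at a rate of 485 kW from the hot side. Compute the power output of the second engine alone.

T_m = 142 °C → 142 + 273.15 = 415.15 K.
Heat entering the second stage: Q_m = Q_H·(T_m/T_H) = 485 × 415.15/685.00 = 293.9 kW.
Second-stage efficiency η₂ = 1 − T_C/T_m = 1 − 340.00/415.15 = 0.1810, so W₂ = η₂·Q_m = 53.21 kW.

Ẇ₂ ≈ 53.21 kW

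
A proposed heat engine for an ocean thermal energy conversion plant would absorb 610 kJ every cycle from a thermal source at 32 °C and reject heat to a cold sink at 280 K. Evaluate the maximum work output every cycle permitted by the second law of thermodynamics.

W_max ≈ 50.3 kJ

T_H = 32 °C → 32 + 273.15 = 305.15 K.
By the Carnot theorem, η_max = 1 − T_C/T_H = 1 − 280.00/305.15 = 0.0824.
W_max = η_max · Q_H = 0.0824 × 610 = 50.3 kJ.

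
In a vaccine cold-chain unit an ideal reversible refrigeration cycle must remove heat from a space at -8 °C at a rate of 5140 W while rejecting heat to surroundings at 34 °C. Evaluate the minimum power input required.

Ẇ_in ≈ 814.2 W

T_H = 34 °C → 34 + 273.15 = 307.15 K.
T_C = -8 °C → -8 + 273.15 = 265.15 K.
Carnot COP: COP_R = T_C/(T_H − T_C) = 265.15/42.00 = 6.3131.
W = Q_C/COP_R = 5140/6.3131 = 814.2 W.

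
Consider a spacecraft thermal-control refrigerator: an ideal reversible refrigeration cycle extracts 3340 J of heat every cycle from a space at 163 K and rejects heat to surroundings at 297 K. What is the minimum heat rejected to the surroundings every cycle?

For a reversible cycle Q_H/Q_C = T_H/T_C, so Q_H = Q_C·T_H/T_C = 3340 × 297.00/163.00 = 6086 J.

Q_H ≈ 6086 J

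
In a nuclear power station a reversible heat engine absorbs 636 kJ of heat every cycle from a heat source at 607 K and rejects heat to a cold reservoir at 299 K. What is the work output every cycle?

Since the cycle is reversible, η = 1 − T_C/T_H = 1 − 299.00/607.00 = 0.5074.
W = η·Q_H = 0.5074 × 636 = 323 kJ.

W ≈ 323 kJ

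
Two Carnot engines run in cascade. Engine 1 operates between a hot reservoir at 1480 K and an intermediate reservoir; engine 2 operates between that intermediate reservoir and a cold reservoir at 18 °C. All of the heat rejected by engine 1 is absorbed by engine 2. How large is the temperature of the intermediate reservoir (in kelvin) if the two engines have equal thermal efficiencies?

T_m ≈ 656 K

T_C = 18 °C → 18 + 273.15 = 291.15 K.
Equal efficiencies require 1 − T_m/T_H = 1 − T_C/T_m, i.e. T_m/T_H = T_C/T_m, so T_m = √(T_H·T_C) = √(1480.00 × 291.15) = 656 K.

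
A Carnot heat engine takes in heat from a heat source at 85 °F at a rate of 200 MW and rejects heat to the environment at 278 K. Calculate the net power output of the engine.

T_H = 85 °F → (85 − 32) × 5/9 = 29.44 °C = 302.59 K.
Since the cycle is reversible, η = 1 − T_C/T_H = 1 − 278.00/302.59 = 0.0813.
W = η·Q_H = 0.0813 × 200 = 16.26 MW.

Ẇ ≈ 16.26 MW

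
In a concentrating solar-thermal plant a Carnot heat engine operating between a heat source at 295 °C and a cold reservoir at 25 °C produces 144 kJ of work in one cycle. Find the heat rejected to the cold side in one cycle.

Q_C ≈ 159.0 kJ

T_H = 295 °C → 295 + 273.15 = 568.15 K.
T_C = 25 °C → 25 + 273.15 = 298.15 K.
Since the cycle is reversible, η = 1 − T_C/T_H = 1 − 298.15/568.15 = 0.4752.
Since Q_C/Q_H = T_C/T_H and Q_H = W/η, Q_C = W·T_C/(T_H − T_C) = 144 × 298.15/270.00 = 159.0 kJ.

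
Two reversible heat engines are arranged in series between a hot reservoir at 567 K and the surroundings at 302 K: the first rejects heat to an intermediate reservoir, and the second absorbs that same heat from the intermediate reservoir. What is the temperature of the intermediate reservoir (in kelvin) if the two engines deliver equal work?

T_m ≈ 434.5 K

For reversible stages Q_m = Q_H·(T_m/T_H). Setting W₁ = Q_H(1 − T_m/T_H) equal to W₂ = Q_m(1 − T_C/T_m) = Q_H·(T_m − T_C)/T_H gives T_H − T_m = T_m − T_C, so T_m = (T_H + T_C)/2 = (567.00 + 302.00)/2 = 434.5 K.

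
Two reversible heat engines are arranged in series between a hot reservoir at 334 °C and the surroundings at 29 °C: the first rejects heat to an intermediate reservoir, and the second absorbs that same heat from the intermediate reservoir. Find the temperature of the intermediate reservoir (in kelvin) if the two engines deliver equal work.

T_H = 334 °C → 334 + 273.15 = 607.15 K.
T_C = 29 °C → 29 + 273.15 = 302.15 K.
For reversible stages Q_m = Q_H·(T_m/T_H). Setting W₁ = Q_H(1 − T_m/T_H) equal to W₂ = Q_m(1 − T_C/T_m) = Q_H·(T_m − T_C)/T_H gives T_H − T_m = T_m − T_C, so T_m = (T_H + T_C)/2 = (607.15 + 302.15)/2 = 454.6 K.

T_m ≈ 454.6 K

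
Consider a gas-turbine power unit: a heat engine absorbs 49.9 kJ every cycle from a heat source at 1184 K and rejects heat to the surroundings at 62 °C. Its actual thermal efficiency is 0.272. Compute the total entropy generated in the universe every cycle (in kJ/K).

T_C = 62 °C → 62 + 273.15 = 335.15 K.
W = η·Q_H = 0.272 × 49.9 = 13.57 kJ, so Q_C = Q_H − W = 36.33 kJ.
Entropy balance on the reservoirs: −Q_H/T_H = -0.04215 kJ/K, +Q_C/T_C = 0.1084 kJ/K.
ΔS_univ = −Q_H/T_H + Q_C/T_C = 0.0662 kJ/K (> 0, since η = 0.272 < η_Carnot = 0.717).

ΔS_univ ≈ 0.0662 kJ/K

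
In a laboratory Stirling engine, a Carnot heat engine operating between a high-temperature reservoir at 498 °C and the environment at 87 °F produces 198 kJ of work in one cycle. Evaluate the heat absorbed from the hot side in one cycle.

T_H = 498 °C → 498 + 273.15 = 771.15 K.
T_C = 87 °F → (87 − 32) × 5/9 = 30.56 °C = 303.71 K.
Carnot efficiency: η = 1 − T_C/T_H = 1 − 303.71/771.15 = 0.6062.
Q_H = W/η = 198/0.6062 = 326.6 kJ.

Q_H ≈ 326.6 kJ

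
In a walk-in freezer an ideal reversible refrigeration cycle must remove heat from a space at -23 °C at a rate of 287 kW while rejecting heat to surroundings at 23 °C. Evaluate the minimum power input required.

Ẇ_in ≈ 52.8 kW

T_H = 23 °C → 23 + 273.15 = 296.15 K.
T_C = -23 °C → -23 + 273.15 = 250.15 K.
COP_R = T_C/(T_H − T_C) = 250.15/46.00 = 5.4380.
W = Q_C/COP_R = 287/5.4380 = 52.8 kW.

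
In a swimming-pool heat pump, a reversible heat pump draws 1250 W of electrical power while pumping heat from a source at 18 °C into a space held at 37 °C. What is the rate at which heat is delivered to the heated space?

Q̇_H ≈ 20400 W

T_H = 37 °C → 37 + 273.15 = 310.15 K.
T_C = 18 °C → 18 + 273.15 = 291.15 K.
The Carnot heat-pump COP is COP_HP = T_H/(T_H − T_C) = 310.15/19.00 = 16.3237.
Q_H = COP_HP · W = 16.3237 × 1250 = 20400 W.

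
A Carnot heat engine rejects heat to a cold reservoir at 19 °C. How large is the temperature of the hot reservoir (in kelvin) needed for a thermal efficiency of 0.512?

T_H ≈ 598.7 K

T_C = 19 °C → 19 + 273.15 = 292.15 K.
From η = 1 − T_C/T_H, solving for T_H gives T_H = T_C/(1 − η) = 292.15/(1 − 0.512) = 598.7 K.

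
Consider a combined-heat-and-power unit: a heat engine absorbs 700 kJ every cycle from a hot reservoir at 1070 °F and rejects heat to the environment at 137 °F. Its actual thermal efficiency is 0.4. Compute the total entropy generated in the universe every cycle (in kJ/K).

ΔS_univ ≈ 0.443 kJ/K

T_H = 1070 °F → (1070 − 32) × 5/9 = 576.67 °C = 849.82 K.
T_C = 137 °F → (137 − 32) × 5/9 = 58.33 °C = 331.48 K.
W = η·Q_H = 0.4 × 700 = 280.0 kJ, so Q_C = Q_H − W = 420.0 kJ.
The hot reservoir loses entropy Q_H/T_H = 700/849.82 = 0.8237 kJ/K; the cold reservoir gains Q_C/T_C = 420.0/331.48 = 1.267 kJ/K.
ΔS_univ = −Q_H/T_H + Q_C/T_C = 0.443 kJ/K (> 0, since η = 0.4 < η_Carnot = 0.610).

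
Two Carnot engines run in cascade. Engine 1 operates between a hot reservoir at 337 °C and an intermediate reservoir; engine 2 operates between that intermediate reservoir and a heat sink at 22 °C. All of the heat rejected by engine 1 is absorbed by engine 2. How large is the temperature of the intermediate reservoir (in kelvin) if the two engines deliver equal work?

T_H = 337 °C → 337 + 273.15 = 610.15 K.
T_C = 22 °C → 22 + 273.15 = 295.15 K.
For reversible stages Q_m = Q_H·(T_m/T_H). Setting W₁ = Q_H(1 − T_m/T_H) equal to W₂ = Q_m(1 − T_C/T_m) = Q_H·(T_m − T_C)/T_H gives T_H − T_m = T_m − T_C, so T_m = (T_H + T_C)/2 = (610.15 + 295.15)/2 = 453 K.

T_m ≈ 453 K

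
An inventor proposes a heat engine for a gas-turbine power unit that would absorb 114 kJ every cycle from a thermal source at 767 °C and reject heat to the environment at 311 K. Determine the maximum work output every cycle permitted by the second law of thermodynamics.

W_max ≈ 79.9 kJ

T_H = 767 °C → 767 + 273.15 = 1040.15 K.
By the Carnot theorem, η_max = 1 − T_C/T_H = 1 − 311.00/1040.15 = 0.7010.
W_max = η_max · Q_H = 0.7010 × 114 = 79.9 kJ.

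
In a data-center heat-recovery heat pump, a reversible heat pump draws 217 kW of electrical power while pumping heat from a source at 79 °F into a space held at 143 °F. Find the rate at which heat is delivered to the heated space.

T_H = 143 °F → (143 − 32) × 5/9 = 61.67 °C = 334.82 K.
T_C = 79 °F → (79 − 32) × 5/9 = 26.11 °C = 299.26 K.
Reversible heating COP: COP_HP = T_H/(T_H − T_C) = 334.82/35.56 = 9.4167.
Q_H = COP_HP · W = 9.4167 × 217 = 2040 kW.

Q̇_H ≈ 2040 kW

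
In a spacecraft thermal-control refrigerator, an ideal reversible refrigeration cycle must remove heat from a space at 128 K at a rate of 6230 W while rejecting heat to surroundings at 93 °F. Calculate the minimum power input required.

Ẇ_in ≈ 8710 W

T_H = 93 °F → (93 − 32) × 5/9 = 33.89 °C = 307.04 K.
The reversible coefficient of performance is COP_R = T_C/(T_H − T_C) = 128.00/179.04 = 0.7149.
W = Q_C/COP_R = 6230/0.7149 = 8710 W.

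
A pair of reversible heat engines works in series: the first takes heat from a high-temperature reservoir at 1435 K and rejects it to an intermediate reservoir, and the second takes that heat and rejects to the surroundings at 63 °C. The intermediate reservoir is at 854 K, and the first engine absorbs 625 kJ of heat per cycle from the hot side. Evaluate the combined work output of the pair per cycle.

T_C = 63 °C → 63 + 273.15 = 336.15 K.
Two reversible stages in series are equivalent to a single Carnot engine between T_H and T_C, so η_total = 1 − T_C/T_H = 1 − 336.15/1435.00 = 0.7657.
W_total = η_total · Q_H = 0.7657 × 625 = 479 kJ.

W_total ≈ 479 kJ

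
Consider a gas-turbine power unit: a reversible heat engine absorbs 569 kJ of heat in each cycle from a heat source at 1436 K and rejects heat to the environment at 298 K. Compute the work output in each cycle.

For a reversible engine, η = 1 − T_C/T_H = 1 − 298.00/1436.00 = 0.7925.
W = η·Q_H = 0.7925 × 569 = 451 kJ.

W ≈ 451 kJ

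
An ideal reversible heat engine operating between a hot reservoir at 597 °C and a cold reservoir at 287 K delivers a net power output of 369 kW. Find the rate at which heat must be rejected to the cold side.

Q̇_C ≈ 182 kW

T_H = 597 °C → 597 + 273.15 = 870.15 K.
The Carnot efficiency is η = 1 − T_C/T_H = 1 − 287.00/870.15 = 0.6702.
Since Q_C/Q_H = T_C/T_H and Q_H = W/η, Q_C = W·T_C/(T_H − T_C) = 369 × 287.00/583.15 = 182 kW.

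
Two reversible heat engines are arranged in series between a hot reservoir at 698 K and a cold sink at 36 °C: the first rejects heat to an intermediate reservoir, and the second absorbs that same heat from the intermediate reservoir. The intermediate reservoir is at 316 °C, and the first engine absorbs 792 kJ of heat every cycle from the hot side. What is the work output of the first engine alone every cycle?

W₁ ≈ 124 kJ

T_C = 36 °C → 36 + 273.15 = 309.15 K.
T_m = 316 °C → 316 + 273.15 = 589.15 K.
First-stage efficiency η₁ = 1 − T_m/T_H = 1 − 589.15/698.00 = 0.1559.
W₁ = η₁·Q_H = 0.1559 × 792 = 124 kJ.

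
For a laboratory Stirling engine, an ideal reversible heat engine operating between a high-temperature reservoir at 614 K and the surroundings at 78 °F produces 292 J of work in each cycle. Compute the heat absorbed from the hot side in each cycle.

T_C = 78 °F → (78 − 32) × 5/9 = 25.56 °C = 298.71 K.
Since the cycle is reversible, η = 1 − T_C/T_H = 1 − 298.71/614.00 = 0.5135.
Q_H = W/η = 292/0.5135 = 569 J.

Q_H ≈ 569 J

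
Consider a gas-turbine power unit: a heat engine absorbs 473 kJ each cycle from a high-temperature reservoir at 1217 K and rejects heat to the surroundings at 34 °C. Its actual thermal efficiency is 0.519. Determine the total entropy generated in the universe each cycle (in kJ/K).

ΔS_univ ≈ 0.352 kJ/K

T_C = 34 °C → 34 + 273.15 = 307.15 K.
W = η·Q_H = 0.519 × 473 = 245.5 kJ, so Q_C = Q_H − W = 227.5 kJ.
Reservoir entropy changes: ΔS_H = −Q_H/T_H = −473/1217.00 = -0.3887 kJ/K and ΔS_C = +Q_C/T_C = 227.5/307.15 = 0.7407 kJ/K.
ΔS_univ = −Q_H/T_H + Q_C/T_C = 0.352 kJ/K (> 0, since η = 0.519 < η_Carnot = 0.748).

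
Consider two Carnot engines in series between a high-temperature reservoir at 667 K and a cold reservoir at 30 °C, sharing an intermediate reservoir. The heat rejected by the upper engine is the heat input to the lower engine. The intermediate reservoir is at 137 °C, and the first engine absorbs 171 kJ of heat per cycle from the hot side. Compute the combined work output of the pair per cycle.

T_C = 30 °C → 30 + 273.15 = 303.15 K.
Two reversible stages in series are equivalent to a single Carnot engine between T_H and T_C, so η_total = 1 − T_C/T_H = 1 − 303.15/667.00 = 0.5455.
W_total = η_total · Q_H = 0.5455 × 171 = 93.3 kJ.

W_total ≈ 93.3 kJ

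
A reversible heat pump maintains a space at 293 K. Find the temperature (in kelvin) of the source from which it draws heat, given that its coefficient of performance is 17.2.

COP_HP = T_H/(T_H − T_C) ⇒ T_C = T_H·(COP_HP − 1)/COP_HP = 293.00 × (17.2 − 1)/17.2 = 276.0 K.

T_C ≈ 276.0 K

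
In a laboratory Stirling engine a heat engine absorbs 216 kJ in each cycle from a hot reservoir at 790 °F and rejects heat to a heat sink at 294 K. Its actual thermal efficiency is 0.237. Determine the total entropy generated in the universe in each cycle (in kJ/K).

T_H = 790 °F → (790 − 32) × 5/9 = 421.11 °C = 694.26 K.
W = η·Q_H = 0.237 × 216 = 51.19 kJ, so Q_C = Q_H − W = 164.8 kJ.
Reservoir entropy changes: ΔS_H = −Q_H/T_H = −216/694.26 = -0.3111 kJ/K and ΔS_C = +Q_C/T_C = 164.8/294.00 = 0.5606 kJ/K.
ΔS_univ = −Q_H/T_H + Q_C/T_C = 0.2494 kJ/K (> 0, since η = 0.237 < η_Carnot = 0.577).

ΔS_univ ≈ 0.2494 kJ/K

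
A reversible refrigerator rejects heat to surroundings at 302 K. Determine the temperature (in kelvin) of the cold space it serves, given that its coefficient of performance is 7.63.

T_C ≈ 267 K

COP_R = T_C/(T_H − T_C) ⇒ T_C = T_H·COP_R/(1 + COP_R) = 302.00 × 7.63/(1 + 7.63) = 267 K.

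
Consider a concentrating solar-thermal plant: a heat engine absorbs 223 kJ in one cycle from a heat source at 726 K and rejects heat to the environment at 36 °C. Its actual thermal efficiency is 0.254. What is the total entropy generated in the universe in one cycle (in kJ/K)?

T_C = 36 °C → 36 + 273.15 = 309.15 K.
W = η·Q_H = 0.254 × 223 = 56.64 kJ, so Q_C = Q_H − W = 166.4 kJ.
The hot reservoir loses entropy Q_H/T_H = 223/726.00 = 0.3072 kJ/K; the cold reservoir gains Q_C/T_C = 166.4/309.15 = 0.5381 kJ/K.
ΔS_univ = −Q_H/T_H + Q_C/T_C = 0.231 kJ/K (> 0, since η = 0.254 < η_Carnot = 0.574).

ΔS_univ ≈ 0.231 kJ/K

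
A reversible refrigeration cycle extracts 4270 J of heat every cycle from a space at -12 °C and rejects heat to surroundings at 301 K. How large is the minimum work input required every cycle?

W_in ≈ 652 J

T_C = -12 °C → -12 + 273.15 = 261.15 K.
The reversible coefficient of performance is COP_R = T_C/(T_H − T_C) = 261.15/39.85 = 6.5533.
W = Q_C/COP_R = 4270/6.5533 = 652 J.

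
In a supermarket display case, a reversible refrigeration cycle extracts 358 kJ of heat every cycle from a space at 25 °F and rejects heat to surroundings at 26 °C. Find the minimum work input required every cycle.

W_in ≈ 39.7 kJ

T_H = 26 °C → 26 + 273.15 = 299.15 K.
T_C = 25 °F → (25 − 32) × 5/9 = -3.89 °C = 269.26 K.
COP_R = T_C/(T_H − T_C) = 269.26/29.89 = 9.0087.
W = Q_C/COP_R = 358/9.0087 = 39.7 kJ.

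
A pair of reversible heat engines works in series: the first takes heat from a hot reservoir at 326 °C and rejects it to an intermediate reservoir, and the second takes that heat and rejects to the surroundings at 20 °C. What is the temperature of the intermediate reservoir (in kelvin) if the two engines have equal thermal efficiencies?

T_m ≈ 419 K

T_H = 326 °C → 326 + 273.15 = 599.15 K.
T_C = 20 °C → 20 + 273.15 = 293.15 K.
Equal efficiencies require 1 − T_m/T_H = 1 − T_C/T_m, i.e. T_m/T_H = T_C/T_m, so T_m = √(T_H·T_C) = √(599.15 × 293.15) = 419 K.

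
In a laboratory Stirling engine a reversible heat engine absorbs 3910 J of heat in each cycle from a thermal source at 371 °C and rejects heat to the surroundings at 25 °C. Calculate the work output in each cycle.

W ≈ 2100 J

T_H = 371 °C → 371 + 273.15 = 644.15 K.
T_C = 25 °C → 25 + 273.15 = 298.15 K.
For a reversible engine, η = 1 − T_C/T_H = 1 − 298.15/644.15 = 0.5371.
W = η·Q_H = 0.5371 × 3910 = 2100 J.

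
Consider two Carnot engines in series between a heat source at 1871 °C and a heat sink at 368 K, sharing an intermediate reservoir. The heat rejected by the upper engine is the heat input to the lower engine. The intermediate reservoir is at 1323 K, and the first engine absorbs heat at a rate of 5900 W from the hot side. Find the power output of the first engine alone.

T_H = 1871 °C → 1871 + 273.15 = 2144.15 K.
First-stage efficiency η₁ = 1 − T_m/T_H = 1 − 1323.00/2144.15 = 0.3830.
W₁ = η₁·Q_H = 0.3830 × 5900 = 2260 W.

Ẇ₁ ≈ 2260 W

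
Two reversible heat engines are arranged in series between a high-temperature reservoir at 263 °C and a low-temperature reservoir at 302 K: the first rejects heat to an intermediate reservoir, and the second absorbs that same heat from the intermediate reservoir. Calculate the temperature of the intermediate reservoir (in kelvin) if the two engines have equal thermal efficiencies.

T_m ≈ 402 K

T_H = 263 °C → 263 + 273.15 = 536.15 K.
Equal efficiencies require 1 − T_m/T_H = 1 − T_C/T_m, i.e. T_m/T_H = T_C/T_m, so T_m = √(T_H·T_C) = √(536.15 × 302.00) = 402 K.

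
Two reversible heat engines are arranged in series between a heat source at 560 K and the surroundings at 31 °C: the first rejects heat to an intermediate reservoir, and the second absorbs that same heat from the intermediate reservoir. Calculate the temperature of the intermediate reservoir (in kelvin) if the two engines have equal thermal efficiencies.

T_m ≈ 412.7 K

T_C = 31 °C → 31 + 273.15 = 304.15 K.
Equal efficiencies require 1 − T_m/T_H = 1 − T_C/T_m, i.e. T_m/T_H = T_C/T_m, so T_m = √(T_H·T_C) = √(560.00 × 304.15) = 412.7 K.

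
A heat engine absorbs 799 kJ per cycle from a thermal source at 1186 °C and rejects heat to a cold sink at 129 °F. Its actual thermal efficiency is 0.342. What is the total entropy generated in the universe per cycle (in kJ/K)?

T_H = 1186 °C → 1186 + 273.15 = 1459.15 K.
T_C = 129 °F → (129 − 32) × 5/9 = 53.89 °C = 327.04 K.
W = η·Q_H = 0.342 × 799 = 273.3 kJ, so Q_C = Q_H − W = 525.7 kJ.
Entropy balance on the reservoirs: −Q_H/T_H = -0.5476 kJ/K, +Q_C/T_C = 1.608 kJ/K.
ΔS_univ = −Q_H/T_H + Q_C/T_C = 1.06 kJ/K (> 0, since η = 0.342 < η_Carnot = 0.776).

ΔS_univ ≈ 1.06 kJ/K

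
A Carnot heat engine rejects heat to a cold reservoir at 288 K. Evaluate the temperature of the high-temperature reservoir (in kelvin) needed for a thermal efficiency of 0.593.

From η = 1 − T_C/T_H, solving for T_H gives T_H = T_C/(1 − η) = 288.00/(1 − 0.593) = 708 K.

T_H ≈ 708 K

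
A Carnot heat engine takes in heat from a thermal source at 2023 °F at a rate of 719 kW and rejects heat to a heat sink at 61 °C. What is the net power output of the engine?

T_H = 2023 °F → (2023 − 32) × 5/9 = 1106.11 °C = 1379.26 K.
T_C = 61 °C → 61 + 273.15 = 334.15 K.
Carnot efficiency: η = 1 − T_C/T_H = 1 − 334.15/1379.26 = 0.7577.
W = η·Q_H = 0.7577 × 719 = 545 kW.

Ẇ ≈ 545 kW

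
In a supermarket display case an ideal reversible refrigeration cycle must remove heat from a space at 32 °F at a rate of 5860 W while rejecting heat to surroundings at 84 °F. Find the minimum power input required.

T_H = 84 °F → (84 − 32) × 5/9 = 28.89 °C = 302.04 K.
T_C = 32 °F → (32 − 32) × 5/9 = 0.00 °C = 273.15 K.
Carnot COP: COP_R = T_C/(T_H − T_C) = 273.15/28.89 = 9.4552.
W = Q_C/COP_R = 5860/9.4552 = 619.8 W.

Ẇ_in ≈ 619.8 W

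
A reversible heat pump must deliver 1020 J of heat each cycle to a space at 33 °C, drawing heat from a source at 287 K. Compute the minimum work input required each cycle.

W_in ≈ 63.80 J

T_H = 33 °C → 33 + 273.15 = 306.15 K.
Reversible heating COP: COP_HP = T_H/(T_H − T_C) = 306.15/19.15 = 15.9869.
W = Q_H/COP_HP = 1020/15.9869 = 63.80 J.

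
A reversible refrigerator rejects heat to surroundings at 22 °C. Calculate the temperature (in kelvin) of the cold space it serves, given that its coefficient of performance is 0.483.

T_C ≈ 96.1 K

T_H = 22 °C → 22 + 273.15 = 295.15 K.
COP_R = T_C/(T_H − T_C) ⇒ T_C = T_H·COP_R/(1 + COP_R) = 295.15 × 0.483/(1 + 0.483) = 96.1 K.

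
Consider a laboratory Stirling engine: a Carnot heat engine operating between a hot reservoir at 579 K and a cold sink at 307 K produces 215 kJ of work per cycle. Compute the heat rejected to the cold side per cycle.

The Carnot efficiency is η = 1 − T_C/T_H = 1 − 307.00/579.00 = 0.4698.
Since Q_C/Q_H = T_C/T_H and Q_H = W/η, Q_C = W·T_C/(T_H − T_C) = 215 × 307.00/272.00 = 243 kJ.

Q_C ≈ 243 kJ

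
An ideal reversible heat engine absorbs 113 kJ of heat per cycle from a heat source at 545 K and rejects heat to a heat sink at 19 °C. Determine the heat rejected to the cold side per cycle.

Q_C ≈ 60.57 kJ

T_C = 19 °C → 19 + 273.15 = 292.15 K.
Since the cycle is reversible, η = 1 − T_C/T_H = 1 − 292.15/545.00 = 0.4639.
For a reversible cycle Q_C/Q_H = T_C/T_H, so Q_C = 113 × 292.15/545.00 = 60.57 kJ.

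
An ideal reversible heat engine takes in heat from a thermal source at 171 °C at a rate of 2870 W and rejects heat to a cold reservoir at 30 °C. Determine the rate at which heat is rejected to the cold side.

T_H = 171 °C → 171 + 273.15 = 444.15 K.
T_C = 30 °C → 30 + 273.15 = 303.15 K.
Since the cycle is reversible, η = 1 − T_C/T_H = 1 − 303.15/444.15 = 0.3175.
For a reversible cycle Q_C/Q_H = T_C/T_H, so Q_C = 2870 × 303.15/444.15 = 1960 W.

Q̇_C ≈ 1960 W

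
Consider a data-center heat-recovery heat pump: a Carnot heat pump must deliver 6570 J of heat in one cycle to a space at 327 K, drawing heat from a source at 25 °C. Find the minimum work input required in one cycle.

T_C = 25 °C → 25 + 273.15 = 298.15 K.
The Carnot heat-pump COP is COP_HP = T_H/(T_H − T_C) = 327.00/28.85 = 11.3345.
W = Q_H/COP_HP = 6570/11.3345 = 580 J.

W_in ≈ 580 J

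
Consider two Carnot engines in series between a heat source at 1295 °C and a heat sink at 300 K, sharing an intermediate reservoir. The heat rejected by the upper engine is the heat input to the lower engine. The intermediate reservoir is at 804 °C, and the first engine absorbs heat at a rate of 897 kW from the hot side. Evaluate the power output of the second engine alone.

Ẇ₂ ≈ 445 kW

T_H = 1295 °C → 1295 + 273.15 = 1568.15 K.
T_m = 804 °C → 804 + 273.15 = 1077.15 K.
Heat entering the second stage: Q_m = Q_H·(T_m/T_H) = 897 × 1077.15/1568.15 = 616 kW.
Second-stage efficiency η₂ = 1 − T_C/T_m = 1 − 300.00/1077.15 = 0.7215, so W₂ = η₂·Q_m = 445 kW.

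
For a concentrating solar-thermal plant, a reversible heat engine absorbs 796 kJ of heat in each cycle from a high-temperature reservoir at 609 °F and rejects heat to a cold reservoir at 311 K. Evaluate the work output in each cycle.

T_H = 609 °F → (609 − 32) × 5/9 = 320.56 °C = 593.71 K.
Since the cycle is reversible, η = 1 − T_C/T_H = 1 − 311.00/593.71 = 0.4762.
W = η·Q_H = 0.4762 × 796 = 379 kJ.

W ≈ 379 kJ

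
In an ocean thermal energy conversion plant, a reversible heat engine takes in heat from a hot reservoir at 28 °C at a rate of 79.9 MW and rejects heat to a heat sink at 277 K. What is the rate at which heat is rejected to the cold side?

T_H = 28 °C → 28 + 273.15 = 301.15 K.
Carnot efficiency: η = 1 − T_C/T_H = 1 − 277.00/301.15 = 0.0802.
For a reversible cycle Q_C/Q_H = T_C/T_H, so Q_C = 79.9 × 277.00/301.15 = 73.49 MW.

Q̇_C ≈ 73.49 MW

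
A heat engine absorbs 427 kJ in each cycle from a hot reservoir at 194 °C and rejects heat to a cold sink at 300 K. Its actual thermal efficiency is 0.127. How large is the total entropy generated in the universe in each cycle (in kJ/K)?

T_H = 194 °C → 194 + 273.15 = 467.15 K.
W = η·Q_H = 0.127 × 427 = 54.23 kJ, so Q_C = Q_H − W = 372.8 kJ.
The hot reservoir loses entropy Q_H/T_H = 427/467.15 = 0.9141 kJ/K; the cold reservoir gains Q_C/T_C = 372.8/300.00 = 1.243 kJ/K.
ΔS_univ = −Q_H/T_H + Q_C/T_C = 0.329 kJ/K (> 0, since η = 0.127 < η_Carnot = 0.358).

ΔS_univ ≈ 0.329 kJ/K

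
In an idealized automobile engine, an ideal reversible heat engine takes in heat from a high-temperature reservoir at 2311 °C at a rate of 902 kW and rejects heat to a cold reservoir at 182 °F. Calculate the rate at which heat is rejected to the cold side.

T_H = 2311 °C → 2311 + 273.15 = 2584.15 K.
T_C = 182 °F → (182 − 32) × 5/9 = 83.33 °C = 356.48 K.
η_rev = 1 − T_C/T_H = 1 − 356.48/2584.15 = 0.8621.
For a reversible cycle Q_C/Q_H = T_C/T_H, so Q_C = 902 × 356.48/2584.15 = 124.4 kW.

Q̇_C ≈ 124.4 kW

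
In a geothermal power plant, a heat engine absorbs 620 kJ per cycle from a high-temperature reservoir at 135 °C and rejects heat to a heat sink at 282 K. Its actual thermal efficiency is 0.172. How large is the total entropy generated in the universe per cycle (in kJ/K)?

ΔS_univ ≈ 0.301 kJ/K

T_H = 135 °C → 135 + 273.15 = 408.15 K.
W = η·Q_H = 0.172 × 620 = 106.6 kJ, so Q_C = Q_H − W = 513.4 kJ.
The hot reservoir loses entropy Q_H/T_H = 620/408.15 = 1.519 kJ/K; the cold reservoir gains Q_C/T_C = 513.4/282.00 = 1.820 kJ/K.
ΔS_univ = −Q_H/T_H + Q_C/T_C = 0.301 kJ/K (> 0, since η = 0.172 < η_Carnot = 0.309).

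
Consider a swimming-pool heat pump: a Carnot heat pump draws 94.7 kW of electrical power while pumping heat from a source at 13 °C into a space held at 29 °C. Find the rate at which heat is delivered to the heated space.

Q̇_H ≈ 1790 kW

T_H = 29 °C → 29 + 273.15 = 302.15 K.
T_C = 13 °C → 13 + 273.15 = 286.15 K.
For a reversible heat pump, COP_HP = T_H/(T_H − T_C) = 302.15/16.00 = 18.8844.
Q_H = COP_HP · W = 18.8844 × 94.7 = 1790 kW.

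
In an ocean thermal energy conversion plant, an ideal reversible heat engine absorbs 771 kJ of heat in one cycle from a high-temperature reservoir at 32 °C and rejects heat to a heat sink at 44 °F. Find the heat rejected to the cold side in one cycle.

T_H = 32 °C → 32 + 273.15 = 305.15 K.
T_C = 44 °F → (44 − 32) × 5/9 = 6.67 °C = 279.82 K.
Carnot efficiency: η = 1 − T_C/T_H = 1 − 279.82/305.15 = 0.0830.
For a reversible cycle Q_C/Q_H = T_C/T_H, so Q_C = 771 × 279.82/305.15 = 707 kJ.

Q_C ≈ 707 kJ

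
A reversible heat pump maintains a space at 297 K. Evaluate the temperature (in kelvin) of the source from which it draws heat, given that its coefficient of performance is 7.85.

T_C ≈ 259.2 K

COP_HP = T_H/(T_H − T_C) ⇒ T_C = T_H·(COP_HP − 1)/COP_HP = 297.00 × (7.85 − 1)/7.85 = 259.2 K.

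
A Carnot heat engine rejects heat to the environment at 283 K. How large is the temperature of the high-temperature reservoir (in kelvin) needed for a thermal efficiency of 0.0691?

From η = 1 − T_C/T_H, solving for T_H gives T_H = T_C/(1 − η) = 283.00/(1 − 0.0691) = 304 K.

T_H ≈ 304 K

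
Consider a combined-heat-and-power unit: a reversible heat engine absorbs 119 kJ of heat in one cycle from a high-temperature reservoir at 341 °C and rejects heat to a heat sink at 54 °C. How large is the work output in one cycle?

T_H = 341 °C → 341 + 273.15 = 614.15 K.
T_C = 54 °C → 54 + 273.15 = 327.15 K.
For a reversible engine, η = 1 − T_C/T_H = 1 − 327.15/614.15 = 0.4673.
W = η·Q_H = 0.4673 × 119 = 55.6 kJ.

W ≈ 55.6 kJ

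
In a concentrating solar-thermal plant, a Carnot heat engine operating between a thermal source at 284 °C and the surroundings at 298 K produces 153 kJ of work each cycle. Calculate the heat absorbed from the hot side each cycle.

T_H = 284 °C → 284 + 273.15 = 557.15 K.
Since the cycle is reversible, η = 1 − T_C/T_H = 1 − 298.00/557.15 = 0.4651.
Q_H = W/η = 153/0.4651 = 328.9 kJ.

Q_H ≈ 328.9 kJ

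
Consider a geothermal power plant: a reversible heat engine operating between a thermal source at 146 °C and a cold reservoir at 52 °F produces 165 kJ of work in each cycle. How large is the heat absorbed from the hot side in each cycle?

T_H = 146 °C → 146 + 273.15 = 419.15 K.
T_C = 52 °F → (52 − 32) × 5/9 = 11.11 °C = 284.26 K.
Since the cycle is reversible, η = 1 − T_C/T_H = 1 − 284.26/419.15 = 0.3218.
Q_H = W/η = 165/0.3218 = 513 kJ.

Q_H ≈ 513 kJ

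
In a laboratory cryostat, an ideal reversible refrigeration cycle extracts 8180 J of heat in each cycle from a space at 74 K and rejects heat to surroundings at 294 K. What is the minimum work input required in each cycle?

W_in ≈ 24300 J

COP_R = T_C/(T_H − T_C) = 74.00/220.00 = 0.3364.
W = Q_C/COP_R = 8180/0.3364 = 24300 J.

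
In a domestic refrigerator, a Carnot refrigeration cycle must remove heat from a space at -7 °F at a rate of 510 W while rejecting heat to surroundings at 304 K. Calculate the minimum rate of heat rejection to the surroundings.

T_C = -7 °F → (-7 − 32) × 5/9 = -21.67 °C = 251.48 K.
For a reversible cycle Q_H/Q_C = T_H/T_C, so Q_H = Q_C·T_H/T_C = 510 × 304.00/251.48 = 616.5 W.

Q̇_H ≈ 616.5 W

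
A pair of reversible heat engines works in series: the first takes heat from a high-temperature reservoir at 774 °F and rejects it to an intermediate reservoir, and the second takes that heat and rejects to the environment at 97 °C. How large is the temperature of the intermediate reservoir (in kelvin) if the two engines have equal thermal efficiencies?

T_H = 774 °F → (774 − 32) × 5/9 = 412.22 °C = 685.37 K.
T_C = 97 °C → 97 + 273.15 = 370.15 K.
Equal efficiencies require 1 − T_m/T_H = 1 − T_C/T_m, i.e. T_m/T_H = T_C/T_m, so T_m = √(T_H·T_C) = √(685.37 × 370.15) = 503.7 K.

T_m ≈ 503.7 K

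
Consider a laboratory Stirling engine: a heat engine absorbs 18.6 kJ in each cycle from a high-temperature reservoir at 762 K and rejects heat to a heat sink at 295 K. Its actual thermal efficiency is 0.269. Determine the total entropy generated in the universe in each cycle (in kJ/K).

W = η·Q_H = 0.269 × 18.6 = 5.003 kJ, so Q_C = Q_H − W = 13.60 kJ.
Entropy balance on the reservoirs: −Q_H/T_H = -0.02441 kJ/K, +Q_C/T_C = 0.04609 kJ/K.
ΔS_univ = −Q_H/T_H + Q_C/T_C = 0.02168 kJ/K (> 0, since η = 0.269 < η_Carnot = 0.613).

ΔS_univ ≈ 0.02168 kJ/K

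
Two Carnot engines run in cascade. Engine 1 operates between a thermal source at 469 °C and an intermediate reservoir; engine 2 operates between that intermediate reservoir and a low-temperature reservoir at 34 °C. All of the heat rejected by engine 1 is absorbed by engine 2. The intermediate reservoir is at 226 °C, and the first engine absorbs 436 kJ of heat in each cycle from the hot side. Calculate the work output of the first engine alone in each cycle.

T_H = 469 °C → 469 + 273.15 = 742.15 K.
T_C = 34 °C → 34 + 273.15 = 307.15 K.
T_m = 226 °C → 226 + 273.15 = 499.15 K.
First-stage efficiency η₁ = 1 − T_m/T_H = 1 − 499.15/742.15 = 0.3274.
W₁ = η₁·Q_H = 0.3274 × 436 = 143 kJ.

W₁ ≈ 143 kJ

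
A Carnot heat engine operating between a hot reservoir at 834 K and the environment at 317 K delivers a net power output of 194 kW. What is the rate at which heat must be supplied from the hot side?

Q̇_H ≈ 313 kW

η_rev = 1 − T_C/T_H = 1 − 317.00/834.00 = 0.6199.
Q_H = W/η = 194/0.6199 = 313 kW.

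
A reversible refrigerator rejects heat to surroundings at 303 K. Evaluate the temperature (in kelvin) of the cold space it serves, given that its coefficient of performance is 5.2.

T_C ≈ 254.1 K

COP_R = T_C/(T_H − T_C) ⇒ T_C = T_H·COP_R/(1 + COP_R) = 303.00 × 5.2/(1 + 5.2) = 254.1 K.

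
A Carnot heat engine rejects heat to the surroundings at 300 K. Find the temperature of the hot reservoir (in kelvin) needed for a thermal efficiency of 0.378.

T_H ≈ 482 K

From η = 1 − T_C/T_H, solving for T_H gives T_H = T_C/(1 − η) = 300.00/(1 − 0.378) = 482 K.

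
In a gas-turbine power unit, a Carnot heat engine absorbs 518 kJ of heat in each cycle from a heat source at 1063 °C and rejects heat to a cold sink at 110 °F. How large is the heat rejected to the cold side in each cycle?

Q_C ≈ 122.7 kJ

T_H = 1063 °C → 1063 + 273.15 = 1336.15 K.
T_C = 110 °F → (110 − 32) × 5/9 = 43.33 °C = 316.48 K.
Since the cycle is reversible, η = 1 − T_C/T_H = 1 − 316.48/1336.15 = 0.7631.
For a reversible cycle Q_C/Q_H = T_C/T_H, so Q_C = 518 × 316.48/1336.15 = 122.7 kJ.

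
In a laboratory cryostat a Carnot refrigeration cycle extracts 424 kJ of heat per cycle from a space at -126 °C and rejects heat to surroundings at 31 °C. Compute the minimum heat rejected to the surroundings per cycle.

Q_H ≈ 876 kJ

T_H = 31 °C → 31 + 273.15 = 304.15 K.
T_C = -126 °C → -126 + 273.15 = 147.15 K.
For a reversible cycle Q_H/Q_C = T_H/T_C, so Q_H = Q_C·T_H/T_C = 424 × 304.15/147.15 = 876 kJ.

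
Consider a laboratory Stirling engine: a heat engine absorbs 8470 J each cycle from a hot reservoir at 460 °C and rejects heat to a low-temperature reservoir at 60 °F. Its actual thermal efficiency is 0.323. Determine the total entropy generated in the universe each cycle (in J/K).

ΔS_univ ≈ 8.309 J/K

T_H = 460 °C → 460 + 273.15 = 733.15 K.
T_C = 60 °F → (60 − 32) × 5/9 = 15.56 °C = 288.71 K.
W = η·Q_H = 0.323 × 8470 = 2736 J, so Q_C = Q_H − W = 5734 J.
Entropy balance on the reservoirs: −Q_H/T_H = -11.55 J/K, +Q_C/T_C = 19.86 J/K.
ΔS_univ = −Q_H/T_H + Q_C/T_C = 8.309 J/K (> 0, since η = 0.323 < η_Carnot = 0.606).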